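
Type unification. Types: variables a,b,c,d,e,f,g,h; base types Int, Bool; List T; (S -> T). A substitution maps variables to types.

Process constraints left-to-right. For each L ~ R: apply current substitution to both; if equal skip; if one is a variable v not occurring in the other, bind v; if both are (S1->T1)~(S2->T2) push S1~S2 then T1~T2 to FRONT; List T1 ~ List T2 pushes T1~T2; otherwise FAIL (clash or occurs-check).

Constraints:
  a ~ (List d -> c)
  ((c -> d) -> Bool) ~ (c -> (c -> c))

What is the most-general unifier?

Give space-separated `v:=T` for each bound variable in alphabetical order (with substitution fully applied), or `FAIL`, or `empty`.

Answer: FAIL

Derivation:
step 1: unify a ~ (List d -> c)  [subst: {-} | 1 pending]
  bind a := (List d -> c)
step 2: unify ((c -> d) -> Bool) ~ (c -> (c -> c))  [subst: {a:=(List d -> c)} | 0 pending]
  -> decompose arrow: push (c -> d)~c, Bool~(c -> c)
step 3: unify (c -> d) ~ c  [subst: {a:=(List d -> c)} | 1 pending]
  occurs-check fail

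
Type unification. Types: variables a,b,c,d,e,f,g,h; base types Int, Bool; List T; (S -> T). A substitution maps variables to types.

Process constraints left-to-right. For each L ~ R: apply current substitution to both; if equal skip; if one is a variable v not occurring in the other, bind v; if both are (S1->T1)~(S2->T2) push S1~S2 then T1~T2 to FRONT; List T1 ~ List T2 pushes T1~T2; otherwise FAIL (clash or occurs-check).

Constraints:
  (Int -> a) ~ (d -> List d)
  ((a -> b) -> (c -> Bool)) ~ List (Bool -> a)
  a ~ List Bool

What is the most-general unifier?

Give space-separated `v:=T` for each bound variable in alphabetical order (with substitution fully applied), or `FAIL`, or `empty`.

Answer: FAIL

Derivation:
step 1: unify (Int -> a) ~ (d -> List d)  [subst: {-} | 2 pending]
  -> decompose arrow: push Int~d, a~List d
step 2: unify Int ~ d  [subst: {-} | 3 pending]
  bind d := Int
step 3: unify a ~ List Int  [subst: {d:=Int} | 2 pending]
  bind a := List Int
step 4: unify ((List Int -> b) -> (c -> Bool)) ~ List (Bool -> List Int)  [subst: {d:=Int, a:=List Int} | 1 pending]
  clash: ((List Int -> b) -> (c -> Bool)) vs List (Bool -> List Int)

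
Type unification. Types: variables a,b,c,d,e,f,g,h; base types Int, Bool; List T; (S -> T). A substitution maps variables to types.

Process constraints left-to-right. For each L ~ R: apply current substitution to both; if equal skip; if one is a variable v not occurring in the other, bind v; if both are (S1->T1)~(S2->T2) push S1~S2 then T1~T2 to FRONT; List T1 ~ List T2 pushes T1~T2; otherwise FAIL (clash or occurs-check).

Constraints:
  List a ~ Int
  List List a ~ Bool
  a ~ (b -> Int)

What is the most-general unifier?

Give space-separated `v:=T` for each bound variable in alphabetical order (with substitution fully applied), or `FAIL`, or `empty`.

step 1: unify List a ~ Int  [subst: {-} | 2 pending]
  clash: List a vs Int

Answer: FAIL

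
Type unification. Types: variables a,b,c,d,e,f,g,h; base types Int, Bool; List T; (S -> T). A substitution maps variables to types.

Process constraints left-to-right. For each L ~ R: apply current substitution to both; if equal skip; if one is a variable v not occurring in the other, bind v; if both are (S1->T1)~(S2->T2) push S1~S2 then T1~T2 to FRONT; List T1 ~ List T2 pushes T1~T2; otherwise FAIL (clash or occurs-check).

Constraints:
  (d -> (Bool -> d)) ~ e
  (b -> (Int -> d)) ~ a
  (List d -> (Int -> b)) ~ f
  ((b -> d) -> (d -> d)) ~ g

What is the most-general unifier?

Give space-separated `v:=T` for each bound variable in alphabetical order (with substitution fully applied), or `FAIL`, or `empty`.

step 1: unify (d -> (Bool -> d)) ~ e  [subst: {-} | 3 pending]
  bind e := (d -> (Bool -> d))
step 2: unify (b -> (Int -> d)) ~ a  [subst: {e:=(d -> (Bool -> d))} | 2 pending]
  bind a := (b -> (Int -> d))
step 3: unify (List d -> (Int -> b)) ~ f  [subst: {e:=(d -> (Bool -> d)), a:=(b -> (Int -> d))} | 1 pending]
  bind f := (List d -> (Int -> b))
step 4: unify ((b -> d) -> (d -> d)) ~ g  [subst: {e:=(d -> (Bool -> d)), a:=(b -> (Int -> d)), f:=(List d -> (Int -> b))} | 0 pending]
  bind g := ((b -> d) -> (d -> d))

Answer: a:=(b -> (Int -> d)) e:=(d -> (Bool -> d)) f:=(List d -> (Int -> b)) g:=((b -> d) -> (d -> d))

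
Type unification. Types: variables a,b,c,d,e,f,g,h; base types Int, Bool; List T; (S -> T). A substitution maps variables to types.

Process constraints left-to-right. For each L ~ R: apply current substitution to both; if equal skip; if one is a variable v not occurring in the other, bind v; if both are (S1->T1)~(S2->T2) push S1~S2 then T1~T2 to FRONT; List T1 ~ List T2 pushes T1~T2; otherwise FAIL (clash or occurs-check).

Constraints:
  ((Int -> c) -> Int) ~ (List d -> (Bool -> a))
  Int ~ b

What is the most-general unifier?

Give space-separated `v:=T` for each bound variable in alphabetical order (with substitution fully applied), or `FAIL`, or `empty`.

Answer: FAIL

Derivation:
step 1: unify ((Int -> c) -> Int) ~ (List d -> (Bool -> a))  [subst: {-} | 1 pending]
  -> decompose arrow: push (Int -> c)~List d, Int~(Bool -> a)
step 2: unify (Int -> c) ~ List d  [subst: {-} | 2 pending]
  clash: (Int -> c) vs List d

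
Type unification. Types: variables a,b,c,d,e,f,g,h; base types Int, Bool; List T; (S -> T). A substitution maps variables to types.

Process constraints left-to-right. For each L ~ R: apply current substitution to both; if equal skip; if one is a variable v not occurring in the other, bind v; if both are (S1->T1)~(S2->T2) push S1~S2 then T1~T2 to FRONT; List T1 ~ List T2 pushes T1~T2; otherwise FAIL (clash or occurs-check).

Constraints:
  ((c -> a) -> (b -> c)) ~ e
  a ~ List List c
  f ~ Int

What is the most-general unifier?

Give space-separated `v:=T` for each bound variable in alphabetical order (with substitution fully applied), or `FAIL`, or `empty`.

step 1: unify ((c -> a) -> (b -> c)) ~ e  [subst: {-} | 2 pending]
  bind e := ((c -> a) -> (b -> c))
step 2: unify a ~ List List c  [subst: {e:=((c -> a) -> (b -> c))} | 1 pending]
  bind a := List List c
step 3: unify f ~ Int  [subst: {e:=((c -> a) -> (b -> c)), a:=List List c} | 0 pending]
  bind f := Int

Answer: a:=List List c e:=((c -> List List c) -> (b -> c)) f:=Int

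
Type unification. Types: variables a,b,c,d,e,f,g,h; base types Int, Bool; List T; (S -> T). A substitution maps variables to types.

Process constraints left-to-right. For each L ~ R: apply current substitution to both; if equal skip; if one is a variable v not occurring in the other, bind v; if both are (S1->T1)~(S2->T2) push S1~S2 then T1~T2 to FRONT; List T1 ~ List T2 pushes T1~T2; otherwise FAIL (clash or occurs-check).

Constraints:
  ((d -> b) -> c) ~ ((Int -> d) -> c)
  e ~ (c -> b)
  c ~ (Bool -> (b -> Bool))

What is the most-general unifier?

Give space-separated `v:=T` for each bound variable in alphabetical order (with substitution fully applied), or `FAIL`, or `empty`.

step 1: unify ((d -> b) -> c) ~ ((Int -> d) -> c)  [subst: {-} | 2 pending]
  -> decompose arrow: push (d -> b)~(Int -> d), c~c
step 2: unify (d -> b) ~ (Int -> d)  [subst: {-} | 3 pending]
  -> decompose arrow: push d~Int, b~d
step 3: unify d ~ Int  [subst: {-} | 4 pending]
  bind d := Int
step 4: unify b ~ Int  [subst: {d:=Int} | 3 pending]
  bind b := Int
step 5: unify c ~ c  [subst: {d:=Int, b:=Int} | 2 pending]
  -> identical, skip
step 6: unify e ~ (c -> Int)  [subst: {d:=Int, b:=Int} | 1 pending]
  bind e := (c -> Int)
step 7: unify c ~ (Bool -> (Int -> Bool))  [subst: {d:=Int, b:=Int, e:=(c -> Int)} | 0 pending]
  bind c := (Bool -> (Int -> Bool))

Answer: b:=Int c:=(Bool -> (Int -> Bool)) d:=Int e:=((Bool -> (Int -> Bool)) -> Int)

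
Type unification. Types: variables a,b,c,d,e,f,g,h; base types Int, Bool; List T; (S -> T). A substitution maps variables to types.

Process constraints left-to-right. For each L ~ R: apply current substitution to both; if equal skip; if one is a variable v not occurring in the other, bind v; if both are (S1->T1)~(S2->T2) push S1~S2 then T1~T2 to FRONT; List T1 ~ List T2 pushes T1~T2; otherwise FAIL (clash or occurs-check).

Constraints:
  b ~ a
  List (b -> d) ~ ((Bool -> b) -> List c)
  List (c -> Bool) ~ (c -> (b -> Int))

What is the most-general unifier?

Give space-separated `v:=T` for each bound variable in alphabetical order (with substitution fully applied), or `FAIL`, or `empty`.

step 1: unify b ~ a  [subst: {-} | 2 pending]
  bind b := a
step 2: unify List (a -> d) ~ ((Bool -> a) -> List c)  [subst: {b:=a} | 1 pending]
  clash: List (a -> d) vs ((Bool -> a) -> List c)

Answer: FAIL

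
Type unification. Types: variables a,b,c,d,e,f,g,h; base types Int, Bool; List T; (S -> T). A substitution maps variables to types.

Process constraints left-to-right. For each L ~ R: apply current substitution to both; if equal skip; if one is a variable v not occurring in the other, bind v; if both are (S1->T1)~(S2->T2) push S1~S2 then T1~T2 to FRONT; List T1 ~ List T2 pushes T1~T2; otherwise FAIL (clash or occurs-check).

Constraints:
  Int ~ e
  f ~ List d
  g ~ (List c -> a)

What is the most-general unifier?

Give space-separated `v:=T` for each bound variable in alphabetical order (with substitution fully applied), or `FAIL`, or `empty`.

step 1: unify Int ~ e  [subst: {-} | 2 pending]
  bind e := Int
step 2: unify f ~ List d  [subst: {e:=Int} | 1 pending]
  bind f := List d
step 3: unify g ~ (List c -> a)  [subst: {e:=Int, f:=List d} | 0 pending]
  bind g := (List c -> a)

Answer: e:=Int f:=List d g:=(List c -> a)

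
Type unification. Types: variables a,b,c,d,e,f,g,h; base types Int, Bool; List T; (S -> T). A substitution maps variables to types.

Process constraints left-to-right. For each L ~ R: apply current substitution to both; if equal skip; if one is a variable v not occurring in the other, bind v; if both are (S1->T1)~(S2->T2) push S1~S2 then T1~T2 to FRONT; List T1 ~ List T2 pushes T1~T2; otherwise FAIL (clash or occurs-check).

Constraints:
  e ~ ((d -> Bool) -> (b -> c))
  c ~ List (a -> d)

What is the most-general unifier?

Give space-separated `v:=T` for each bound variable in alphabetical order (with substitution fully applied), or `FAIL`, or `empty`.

step 1: unify e ~ ((d -> Bool) -> (b -> c))  [subst: {-} | 1 pending]
  bind e := ((d -> Bool) -> (b -> c))
step 2: unify c ~ List (a -> d)  [subst: {e:=((d -> Bool) -> (b -> c))} | 0 pending]
  bind c := List (a -> d)

Answer: c:=List (a -> d) e:=((d -> Bool) -> (b -> List (a -> d)))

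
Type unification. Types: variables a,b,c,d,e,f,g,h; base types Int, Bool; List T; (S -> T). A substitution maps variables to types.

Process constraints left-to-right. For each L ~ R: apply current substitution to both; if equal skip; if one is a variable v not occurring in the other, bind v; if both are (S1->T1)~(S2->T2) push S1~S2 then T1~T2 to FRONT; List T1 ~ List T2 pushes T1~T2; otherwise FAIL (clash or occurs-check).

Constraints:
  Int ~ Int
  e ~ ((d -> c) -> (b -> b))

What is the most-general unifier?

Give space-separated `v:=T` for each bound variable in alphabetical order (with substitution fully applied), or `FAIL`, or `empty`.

step 1: unify Int ~ Int  [subst: {-} | 1 pending]
  -> identical, skip
step 2: unify e ~ ((d -> c) -> (b -> b))  [subst: {-} | 0 pending]
  bind e := ((d -> c) -> (b -> b))

Answer: e:=((d -> c) -> (b -> b))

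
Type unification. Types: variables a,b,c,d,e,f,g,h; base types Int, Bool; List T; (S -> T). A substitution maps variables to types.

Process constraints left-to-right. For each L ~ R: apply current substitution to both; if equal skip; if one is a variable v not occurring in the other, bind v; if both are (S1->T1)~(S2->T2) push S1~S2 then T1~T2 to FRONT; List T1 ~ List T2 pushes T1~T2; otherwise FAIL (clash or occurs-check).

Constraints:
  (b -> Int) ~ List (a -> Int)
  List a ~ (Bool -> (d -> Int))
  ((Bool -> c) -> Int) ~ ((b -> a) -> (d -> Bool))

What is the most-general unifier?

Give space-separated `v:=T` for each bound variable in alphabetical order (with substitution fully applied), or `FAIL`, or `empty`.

step 1: unify (b -> Int) ~ List (a -> Int)  [subst: {-} | 2 pending]
  clash: (b -> Int) vs List (a -> Int)

Answer: FAIL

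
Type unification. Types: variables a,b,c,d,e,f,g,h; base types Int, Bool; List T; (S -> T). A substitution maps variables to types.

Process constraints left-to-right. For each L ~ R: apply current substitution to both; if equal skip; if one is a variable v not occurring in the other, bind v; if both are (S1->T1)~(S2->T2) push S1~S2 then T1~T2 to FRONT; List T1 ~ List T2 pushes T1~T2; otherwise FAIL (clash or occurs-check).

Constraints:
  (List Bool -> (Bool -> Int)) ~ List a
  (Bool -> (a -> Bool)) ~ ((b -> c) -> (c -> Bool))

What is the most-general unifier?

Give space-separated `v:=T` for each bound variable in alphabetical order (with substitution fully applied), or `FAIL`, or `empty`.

Answer: FAIL

Derivation:
step 1: unify (List Bool -> (Bool -> Int)) ~ List a  [subst: {-} | 1 pending]
  clash: (List Bool -> (Bool -> Int)) vs List a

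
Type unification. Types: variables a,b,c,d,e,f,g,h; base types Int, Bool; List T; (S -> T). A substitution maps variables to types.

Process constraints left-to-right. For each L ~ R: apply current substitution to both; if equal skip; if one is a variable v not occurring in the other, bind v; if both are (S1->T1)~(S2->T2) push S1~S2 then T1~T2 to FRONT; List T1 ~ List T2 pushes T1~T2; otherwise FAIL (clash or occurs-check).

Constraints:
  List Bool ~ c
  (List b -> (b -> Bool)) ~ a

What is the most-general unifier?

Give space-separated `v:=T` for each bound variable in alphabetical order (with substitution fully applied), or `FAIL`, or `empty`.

Answer: a:=(List b -> (b -> Bool)) c:=List Bool

Derivation:
step 1: unify List Bool ~ c  [subst: {-} | 1 pending]
  bind c := List Bool
step 2: unify (List b -> (b -> Bool)) ~ a  [subst: {c:=List Bool} | 0 pending]
  bind a := (List b -> (b -> Bool))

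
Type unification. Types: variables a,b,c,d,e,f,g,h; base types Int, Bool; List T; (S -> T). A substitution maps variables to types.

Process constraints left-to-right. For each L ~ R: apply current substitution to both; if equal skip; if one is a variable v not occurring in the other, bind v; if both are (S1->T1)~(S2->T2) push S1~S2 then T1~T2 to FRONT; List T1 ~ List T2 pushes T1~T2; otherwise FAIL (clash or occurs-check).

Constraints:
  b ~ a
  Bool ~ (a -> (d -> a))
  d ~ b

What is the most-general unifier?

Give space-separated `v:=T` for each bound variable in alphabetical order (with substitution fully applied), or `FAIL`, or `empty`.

Answer: FAIL

Derivation:
step 1: unify b ~ a  [subst: {-} | 2 pending]
  bind b := a
step 2: unify Bool ~ (a -> (d -> a))  [subst: {b:=a} | 1 pending]
  clash: Bool vs (a -> (d -> a))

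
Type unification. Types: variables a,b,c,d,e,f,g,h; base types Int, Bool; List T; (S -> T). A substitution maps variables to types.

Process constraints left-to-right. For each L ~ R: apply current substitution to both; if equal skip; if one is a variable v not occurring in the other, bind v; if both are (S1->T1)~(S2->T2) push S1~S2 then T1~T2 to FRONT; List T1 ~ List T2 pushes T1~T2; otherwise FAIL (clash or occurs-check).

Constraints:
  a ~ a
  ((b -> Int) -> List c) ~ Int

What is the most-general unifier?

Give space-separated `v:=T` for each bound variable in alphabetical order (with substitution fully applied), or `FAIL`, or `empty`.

step 1: unify a ~ a  [subst: {-} | 1 pending]
  -> identical, skip
step 2: unify ((b -> Int) -> List c) ~ Int  [subst: {-} | 0 pending]
  clash: ((b -> Int) -> List c) vs Int

Answer: FAIL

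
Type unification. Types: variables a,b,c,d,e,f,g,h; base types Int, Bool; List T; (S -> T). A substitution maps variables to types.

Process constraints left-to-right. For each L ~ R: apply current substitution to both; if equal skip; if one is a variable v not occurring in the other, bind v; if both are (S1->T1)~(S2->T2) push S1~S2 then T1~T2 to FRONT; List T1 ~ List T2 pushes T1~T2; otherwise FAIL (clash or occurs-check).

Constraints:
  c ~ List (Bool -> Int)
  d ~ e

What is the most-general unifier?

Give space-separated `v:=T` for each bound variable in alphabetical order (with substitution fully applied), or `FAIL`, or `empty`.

step 1: unify c ~ List (Bool -> Int)  [subst: {-} | 1 pending]
  bind c := List (Bool -> Int)
step 2: unify d ~ e  [subst: {c:=List (Bool -> Int)} | 0 pending]
  bind d := e

Answer: c:=List (Bool -> Int) d:=e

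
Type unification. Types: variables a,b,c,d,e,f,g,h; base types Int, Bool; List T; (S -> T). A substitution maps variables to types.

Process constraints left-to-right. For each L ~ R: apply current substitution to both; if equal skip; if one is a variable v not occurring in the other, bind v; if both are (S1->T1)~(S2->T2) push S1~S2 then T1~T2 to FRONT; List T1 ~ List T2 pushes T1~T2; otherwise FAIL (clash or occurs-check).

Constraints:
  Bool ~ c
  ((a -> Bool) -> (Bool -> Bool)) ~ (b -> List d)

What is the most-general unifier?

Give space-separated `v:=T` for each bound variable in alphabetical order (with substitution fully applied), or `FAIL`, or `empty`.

Answer: FAIL

Derivation:
step 1: unify Bool ~ c  [subst: {-} | 1 pending]
  bind c := Bool
step 2: unify ((a -> Bool) -> (Bool -> Bool)) ~ (b -> List d)  [subst: {c:=Bool} | 0 pending]
  -> decompose arrow: push (a -> Bool)~b, (Bool -> Bool)~List d
step 3: unify (a -> Bool) ~ b  [subst: {c:=Bool} | 1 pending]
  bind b := (a -> Bool)
step 4: unify (Bool -> Bool) ~ List d  [subst: {c:=Bool, b:=(a -> Bool)} | 0 pending]
  clash: (Bool -> Bool) vs List d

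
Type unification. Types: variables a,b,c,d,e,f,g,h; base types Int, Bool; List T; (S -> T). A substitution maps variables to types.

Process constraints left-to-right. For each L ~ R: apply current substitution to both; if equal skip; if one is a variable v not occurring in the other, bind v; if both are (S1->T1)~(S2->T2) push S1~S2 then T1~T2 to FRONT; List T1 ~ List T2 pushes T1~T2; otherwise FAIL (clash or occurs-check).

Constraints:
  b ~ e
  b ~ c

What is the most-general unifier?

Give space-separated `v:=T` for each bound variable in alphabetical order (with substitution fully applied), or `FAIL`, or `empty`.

step 1: unify b ~ e  [subst: {-} | 1 pending]
  bind b := e
step 2: unify e ~ c  [subst: {b:=e} | 0 pending]
  bind e := c

Answer: b:=c e:=c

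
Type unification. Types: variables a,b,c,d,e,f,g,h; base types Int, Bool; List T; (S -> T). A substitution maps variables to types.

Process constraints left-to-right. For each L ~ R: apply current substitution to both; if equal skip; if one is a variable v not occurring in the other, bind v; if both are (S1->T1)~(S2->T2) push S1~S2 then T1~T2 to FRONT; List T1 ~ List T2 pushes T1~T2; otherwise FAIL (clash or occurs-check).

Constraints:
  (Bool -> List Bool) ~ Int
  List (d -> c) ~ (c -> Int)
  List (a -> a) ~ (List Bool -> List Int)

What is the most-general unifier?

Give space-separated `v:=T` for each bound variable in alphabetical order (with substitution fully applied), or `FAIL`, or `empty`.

step 1: unify (Bool -> List Bool) ~ Int  [subst: {-} | 2 pending]
  clash: (Bool -> List Bool) vs Int

Answer: FAIL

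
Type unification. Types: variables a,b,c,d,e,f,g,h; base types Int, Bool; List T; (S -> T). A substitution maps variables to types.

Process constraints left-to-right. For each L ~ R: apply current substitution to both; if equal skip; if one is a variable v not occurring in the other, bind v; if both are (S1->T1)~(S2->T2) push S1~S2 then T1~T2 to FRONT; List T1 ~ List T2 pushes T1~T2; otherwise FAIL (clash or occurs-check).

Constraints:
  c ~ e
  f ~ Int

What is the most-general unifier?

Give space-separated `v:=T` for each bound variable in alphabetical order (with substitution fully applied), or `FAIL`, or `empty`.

Answer: c:=e f:=Int

Derivation:
step 1: unify c ~ e  [subst: {-} | 1 pending]
  bind c := e
step 2: unify f ~ Int  [subst: {c:=e} | 0 pending]
  bind f := Int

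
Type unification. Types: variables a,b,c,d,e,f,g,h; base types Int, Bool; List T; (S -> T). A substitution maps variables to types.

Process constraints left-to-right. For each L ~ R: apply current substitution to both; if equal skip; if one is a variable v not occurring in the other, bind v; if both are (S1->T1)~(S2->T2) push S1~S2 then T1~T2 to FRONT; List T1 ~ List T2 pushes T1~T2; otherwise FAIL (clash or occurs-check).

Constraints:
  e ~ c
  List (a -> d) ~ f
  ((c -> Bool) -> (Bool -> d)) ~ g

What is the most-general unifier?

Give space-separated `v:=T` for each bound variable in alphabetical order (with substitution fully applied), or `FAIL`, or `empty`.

Answer: e:=c f:=List (a -> d) g:=((c -> Bool) -> (Bool -> d))

Derivation:
step 1: unify e ~ c  [subst: {-} | 2 pending]
  bind e := c
step 2: unify List (a -> d) ~ f  [subst: {e:=c} | 1 pending]
  bind f := List (a -> d)
step 3: unify ((c -> Bool) -> (Bool -> d)) ~ g  [subst: {e:=c, f:=List (a -> d)} | 0 pending]
  bind g := ((c -> Bool) -> (Bool -> d))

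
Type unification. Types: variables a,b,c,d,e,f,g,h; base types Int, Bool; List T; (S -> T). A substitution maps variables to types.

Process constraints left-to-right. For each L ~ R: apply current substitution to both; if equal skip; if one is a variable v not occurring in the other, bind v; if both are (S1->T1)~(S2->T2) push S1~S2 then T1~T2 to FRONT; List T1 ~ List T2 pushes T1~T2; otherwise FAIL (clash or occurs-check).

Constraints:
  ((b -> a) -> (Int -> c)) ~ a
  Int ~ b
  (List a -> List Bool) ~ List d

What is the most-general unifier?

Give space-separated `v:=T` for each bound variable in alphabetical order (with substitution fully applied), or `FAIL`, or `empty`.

Answer: FAIL

Derivation:
step 1: unify ((b -> a) -> (Int -> c)) ~ a  [subst: {-} | 2 pending]
  occurs-check fail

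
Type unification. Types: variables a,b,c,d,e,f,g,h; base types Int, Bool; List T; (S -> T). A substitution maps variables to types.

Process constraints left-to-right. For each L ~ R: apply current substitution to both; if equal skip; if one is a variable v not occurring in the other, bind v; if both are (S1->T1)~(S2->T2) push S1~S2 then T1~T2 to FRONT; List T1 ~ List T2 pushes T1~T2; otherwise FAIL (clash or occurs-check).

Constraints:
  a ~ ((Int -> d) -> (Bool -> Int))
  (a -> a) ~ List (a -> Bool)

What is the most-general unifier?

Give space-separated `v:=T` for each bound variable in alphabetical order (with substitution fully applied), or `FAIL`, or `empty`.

Answer: FAIL

Derivation:
step 1: unify a ~ ((Int -> d) -> (Bool -> Int))  [subst: {-} | 1 pending]
  bind a := ((Int -> d) -> (Bool -> Int))
step 2: unify (((Int -> d) -> (Bool -> Int)) -> ((Int -> d) -> (Bool -> Int))) ~ List (((Int -> d) -> (Bool -> Int)) -> Bool)  [subst: {a:=((Int -> d) -> (Bool -> Int))} | 0 pending]
  clash: (((Int -> d) -> (Bool -> Int)) -> ((Int -> d) -> (Bool -> Int))) vs List (((Int -> d) -> (Bool -> Int)) -> Bool)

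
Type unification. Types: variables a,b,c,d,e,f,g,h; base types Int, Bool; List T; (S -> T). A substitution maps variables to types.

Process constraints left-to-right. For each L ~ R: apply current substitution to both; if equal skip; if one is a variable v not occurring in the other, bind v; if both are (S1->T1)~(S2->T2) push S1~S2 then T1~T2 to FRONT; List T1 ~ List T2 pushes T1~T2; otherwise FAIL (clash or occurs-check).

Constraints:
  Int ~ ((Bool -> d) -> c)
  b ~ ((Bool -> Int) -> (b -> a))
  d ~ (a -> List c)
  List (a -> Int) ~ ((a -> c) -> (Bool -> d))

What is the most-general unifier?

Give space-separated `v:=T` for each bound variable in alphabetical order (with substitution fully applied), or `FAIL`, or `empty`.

step 1: unify Int ~ ((Bool -> d) -> c)  [subst: {-} | 3 pending]
  clash: Int vs ((Bool -> d) -> c)

Answer: FAIL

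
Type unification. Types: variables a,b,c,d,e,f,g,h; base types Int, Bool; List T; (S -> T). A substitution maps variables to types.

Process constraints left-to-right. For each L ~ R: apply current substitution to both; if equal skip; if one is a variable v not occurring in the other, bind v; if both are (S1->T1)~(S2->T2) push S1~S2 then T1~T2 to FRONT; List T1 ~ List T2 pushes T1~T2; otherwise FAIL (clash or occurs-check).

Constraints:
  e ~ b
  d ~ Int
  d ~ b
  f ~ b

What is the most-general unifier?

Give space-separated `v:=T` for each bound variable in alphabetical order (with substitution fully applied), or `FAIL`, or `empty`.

Answer: b:=Int d:=Int e:=Int f:=Int

Derivation:
step 1: unify e ~ b  [subst: {-} | 3 pending]
  bind e := b
step 2: unify d ~ Int  [subst: {e:=b} | 2 pending]
  bind d := Int
step 3: unify Int ~ b  [subst: {e:=b, d:=Int} | 1 pending]
  bind b := Int
step 4: unify f ~ Int  [subst: {e:=b, d:=Int, b:=Int} | 0 pending]
  bind f := Int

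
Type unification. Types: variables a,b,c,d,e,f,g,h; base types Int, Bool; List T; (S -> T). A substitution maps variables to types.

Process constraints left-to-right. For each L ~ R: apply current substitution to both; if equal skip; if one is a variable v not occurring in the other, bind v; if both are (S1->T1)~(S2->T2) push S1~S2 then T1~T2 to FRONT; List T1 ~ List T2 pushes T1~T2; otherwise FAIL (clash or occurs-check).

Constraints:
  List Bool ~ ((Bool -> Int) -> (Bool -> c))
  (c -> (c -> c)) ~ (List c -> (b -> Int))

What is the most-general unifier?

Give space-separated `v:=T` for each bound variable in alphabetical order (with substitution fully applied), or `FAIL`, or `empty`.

Answer: FAIL

Derivation:
step 1: unify List Bool ~ ((Bool -> Int) -> (Bool -> c))  [subst: {-} | 1 pending]
  clash: List Bool vs ((Bool -> Int) -> (Bool -> c))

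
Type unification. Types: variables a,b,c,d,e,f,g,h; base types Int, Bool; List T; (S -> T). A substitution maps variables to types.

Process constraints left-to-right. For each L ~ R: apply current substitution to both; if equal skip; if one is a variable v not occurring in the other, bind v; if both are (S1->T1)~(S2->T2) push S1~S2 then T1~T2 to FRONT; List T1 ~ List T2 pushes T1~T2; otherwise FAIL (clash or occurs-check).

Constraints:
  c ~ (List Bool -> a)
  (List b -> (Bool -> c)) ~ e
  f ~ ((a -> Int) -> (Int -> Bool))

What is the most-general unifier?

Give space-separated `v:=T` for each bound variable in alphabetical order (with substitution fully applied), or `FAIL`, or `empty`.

Answer: c:=(List Bool -> a) e:=(List b -> (Bool -> (List Bool -> a))) f:=((a -> Int) -> (Int -> Bool))

Derivation:
step 1: unify c ~ (List Bool -> a)  [subst: {-} | 2 pending]
  bind c := (List Bool -> a)
step 2: unify (List b -> (Bool -> (List Bool -> a))) ~ e  [subst: {c:=(List Bool -> a)} | 1 pending]
  bind e := (List b -> (Bool -> (List Bool -> a)))
step 3: unify f ~ ((a -> Int) -> (Int -> Bool))  [subst: {c:=(List Bool -> a), e:=(List b -> (Bool -> (List Bool -> a)))} | 0 pending]
  bind f := ((a -> Int) -> (Int -> Bool))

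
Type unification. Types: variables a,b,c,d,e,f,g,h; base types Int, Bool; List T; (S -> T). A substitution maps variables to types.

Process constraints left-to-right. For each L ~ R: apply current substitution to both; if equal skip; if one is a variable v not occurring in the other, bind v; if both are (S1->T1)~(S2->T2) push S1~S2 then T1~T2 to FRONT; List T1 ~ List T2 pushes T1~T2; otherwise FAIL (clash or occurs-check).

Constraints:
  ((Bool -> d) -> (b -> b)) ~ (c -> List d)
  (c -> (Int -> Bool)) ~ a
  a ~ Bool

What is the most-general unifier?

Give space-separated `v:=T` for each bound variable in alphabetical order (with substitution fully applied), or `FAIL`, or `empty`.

Answer: FAIL

Derivation:
step 1: unify ((Bool -> d) -> (b -> b)) ~ (c -> List d)  [subst: {-} | 2 pending]
  -> decompose arrow: push (Bool -> d)~c, (b -> b)~List d
step 2: unify (Bool -> d) ~ c  [subst: {-} | 3 pending]
  bind c := (Bool -> d)
step 3: unify (b -> b) ~ List d  [subst: {c:=(Bool -> d)} | 2 pending]
  clash: (b -> b) vs List d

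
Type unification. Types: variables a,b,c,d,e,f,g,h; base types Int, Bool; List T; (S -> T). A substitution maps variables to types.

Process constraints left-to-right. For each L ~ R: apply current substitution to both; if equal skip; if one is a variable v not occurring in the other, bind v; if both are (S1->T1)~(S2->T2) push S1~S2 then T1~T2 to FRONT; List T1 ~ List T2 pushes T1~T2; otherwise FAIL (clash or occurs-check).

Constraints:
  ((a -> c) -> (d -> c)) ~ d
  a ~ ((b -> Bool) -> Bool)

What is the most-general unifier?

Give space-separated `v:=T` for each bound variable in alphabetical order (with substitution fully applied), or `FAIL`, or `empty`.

Answer: FAIL

Derivation:
step 1: unify ((a -> c) -> (d -> c)) ~ d  [subst: {-} | 1 pending]
  occurs-check fail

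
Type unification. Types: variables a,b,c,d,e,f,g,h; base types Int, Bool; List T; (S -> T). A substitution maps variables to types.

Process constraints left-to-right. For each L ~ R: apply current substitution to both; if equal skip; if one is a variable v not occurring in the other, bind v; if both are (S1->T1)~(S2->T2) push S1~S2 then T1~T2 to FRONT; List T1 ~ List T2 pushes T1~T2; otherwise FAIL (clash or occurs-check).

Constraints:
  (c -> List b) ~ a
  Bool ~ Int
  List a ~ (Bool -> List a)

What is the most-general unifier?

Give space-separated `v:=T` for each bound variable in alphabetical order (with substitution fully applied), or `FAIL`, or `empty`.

step 1: unify (c -> List b) ~ a  [subst: {-} | 2 pending]
  bind a := (c -> List b)
step 2: unify Bool ~ Int  [subst: {a:=(c -> List b)} | 1 pending]
  clash: Bool vs Int

Answer: FAIL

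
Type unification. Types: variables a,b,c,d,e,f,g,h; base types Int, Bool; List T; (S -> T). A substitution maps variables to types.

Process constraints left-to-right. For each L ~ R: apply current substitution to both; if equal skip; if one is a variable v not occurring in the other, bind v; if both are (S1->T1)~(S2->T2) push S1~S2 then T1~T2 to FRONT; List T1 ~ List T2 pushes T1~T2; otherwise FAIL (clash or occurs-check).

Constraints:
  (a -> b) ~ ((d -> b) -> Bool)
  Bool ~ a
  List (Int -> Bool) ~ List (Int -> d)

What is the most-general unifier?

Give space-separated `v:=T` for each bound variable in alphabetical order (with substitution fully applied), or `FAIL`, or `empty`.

Answer: FAIL

Derivation:
step 1: unify (a -> b) ~ ((d -> b) -> Bool)  [subst: {-} | 2 pending]
  -> decompose arrow: push a~(d -> b), b~Bool
step 2: unify a ~ (d -> b)  [subst: {-} | 3 pending]
  bind a := (d -> b)
step 3: unify b ~ Bool  [subst: {a:=(d -> b)} | 2 pending]
  bind b := Bool
step 4: unify Bool ~ (d -> Bool)  [subst: {a:=(d -> b), b:=Bool} | 1 pending]
  clash: Bool vs (d -> Bool)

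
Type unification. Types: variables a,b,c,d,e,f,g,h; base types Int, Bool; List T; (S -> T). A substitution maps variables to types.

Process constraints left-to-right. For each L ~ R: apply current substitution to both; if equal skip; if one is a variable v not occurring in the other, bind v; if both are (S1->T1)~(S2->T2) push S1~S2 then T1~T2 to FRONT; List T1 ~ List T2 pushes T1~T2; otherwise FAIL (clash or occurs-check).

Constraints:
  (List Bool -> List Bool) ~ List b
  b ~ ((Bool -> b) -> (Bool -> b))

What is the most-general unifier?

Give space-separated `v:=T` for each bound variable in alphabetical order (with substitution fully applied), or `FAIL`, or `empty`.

Answer: FAIL

Derivation:
step 1: unify (List Bool -> List Bool) ~ List b  [subst: {-} | 1 pending]
  clash: (List Bool -> List Bool) vs List b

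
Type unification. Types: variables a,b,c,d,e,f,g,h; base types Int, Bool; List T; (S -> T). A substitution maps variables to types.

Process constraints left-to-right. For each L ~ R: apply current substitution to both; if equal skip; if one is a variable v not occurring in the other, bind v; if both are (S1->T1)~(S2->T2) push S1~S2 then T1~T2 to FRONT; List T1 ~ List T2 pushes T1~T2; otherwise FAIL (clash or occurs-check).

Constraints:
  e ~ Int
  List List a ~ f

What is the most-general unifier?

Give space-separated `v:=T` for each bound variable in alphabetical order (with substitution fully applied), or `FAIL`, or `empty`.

Answer: e:=Int f:=List List a

Derivation:
step 1: unify e ~ Int  [subst: {-} | 1 pending]
  bind e := Int
step 2: unify List List a ~ f  [subst: {e:=Int} | 0 pending]
  bind f := List List a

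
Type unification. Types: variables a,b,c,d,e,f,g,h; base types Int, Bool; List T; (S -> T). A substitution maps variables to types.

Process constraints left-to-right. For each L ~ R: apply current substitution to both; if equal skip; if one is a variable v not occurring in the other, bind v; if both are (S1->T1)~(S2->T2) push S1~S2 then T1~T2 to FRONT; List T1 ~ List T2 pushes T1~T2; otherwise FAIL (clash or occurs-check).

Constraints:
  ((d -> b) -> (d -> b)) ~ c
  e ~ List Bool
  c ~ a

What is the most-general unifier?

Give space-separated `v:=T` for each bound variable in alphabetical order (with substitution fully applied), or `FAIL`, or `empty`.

step 1: unify ((d -> b) -> (d -> b)) ~ c  [subst: {-} | 2 pending]
  bind c := ((d -> b) -> (d -> b))
step 2: unify e ~ List Bool  [subst: {c:=((d -> b) -> (d -> b))} | 1 pending]
  bind e := List Bool
step 3: unify ((d -> b) -> (d -> b)) ~ a  [subst: {c:=((d -> b) -> (d -> b)), e:=List Bool} | 0 pending]
  bind a := ((d -> b) -> (d -> b))

Answer: a:=((d -> b) -> (d -> b)) c:=((d -> b) -> (d -> b)) e:=List Bool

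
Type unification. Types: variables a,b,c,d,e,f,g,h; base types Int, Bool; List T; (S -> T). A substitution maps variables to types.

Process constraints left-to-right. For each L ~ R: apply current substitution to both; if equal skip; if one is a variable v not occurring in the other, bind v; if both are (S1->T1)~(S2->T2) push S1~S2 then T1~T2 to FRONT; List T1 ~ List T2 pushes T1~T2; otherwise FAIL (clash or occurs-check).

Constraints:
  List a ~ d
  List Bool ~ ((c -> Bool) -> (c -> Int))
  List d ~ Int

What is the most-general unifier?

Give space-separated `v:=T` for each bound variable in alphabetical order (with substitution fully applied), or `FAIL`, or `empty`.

Answer: FAIL

Derivation:
step 1: unify List a ~ d  [subst: {-} | 2 pending]
  bind d := List a
step 2: unify List Bool ~ ((c -> Bool) -> (c -> Int))  [subst: {d:=List a} | 1 pending]
  clash: List Bool vs ((c -> Bool) -> (c -> Int))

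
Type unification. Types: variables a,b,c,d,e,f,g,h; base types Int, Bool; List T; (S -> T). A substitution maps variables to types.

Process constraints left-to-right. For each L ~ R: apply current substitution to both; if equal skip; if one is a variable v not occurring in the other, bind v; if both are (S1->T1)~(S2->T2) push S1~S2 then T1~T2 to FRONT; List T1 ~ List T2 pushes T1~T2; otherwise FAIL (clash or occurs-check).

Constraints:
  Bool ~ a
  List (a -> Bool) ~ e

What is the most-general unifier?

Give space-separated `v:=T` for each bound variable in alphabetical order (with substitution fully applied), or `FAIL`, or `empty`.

step 1: unify Bool ~ a  [subst: {-} | 1 pending]
  bind a := Bool
step 2: unify List (Bool -> Bool) ~ e  [subst: {a:=Bool} | 0 pending]
  bind e := List (Bool -> Bool)

Answer: a:=Bool e:=List (Bool -> Bool)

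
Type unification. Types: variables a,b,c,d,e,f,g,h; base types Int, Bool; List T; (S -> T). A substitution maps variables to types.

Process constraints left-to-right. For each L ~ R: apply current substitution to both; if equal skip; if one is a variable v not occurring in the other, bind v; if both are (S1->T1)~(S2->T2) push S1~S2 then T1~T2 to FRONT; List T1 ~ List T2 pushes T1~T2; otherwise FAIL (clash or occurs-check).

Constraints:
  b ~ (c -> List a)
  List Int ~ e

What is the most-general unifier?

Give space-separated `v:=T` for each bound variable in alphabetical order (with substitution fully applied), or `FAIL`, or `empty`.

step 1: unify b ~ (c -> List a)  [subst: {-} | 1 pending]
  bind b := (c -> List a)
step 2: unify List Int ~ e  [subst: {b:=(c -> List a)} | 0 pending]
  bind e := List Int

Answer: b:=(c -> List a) e:=List Int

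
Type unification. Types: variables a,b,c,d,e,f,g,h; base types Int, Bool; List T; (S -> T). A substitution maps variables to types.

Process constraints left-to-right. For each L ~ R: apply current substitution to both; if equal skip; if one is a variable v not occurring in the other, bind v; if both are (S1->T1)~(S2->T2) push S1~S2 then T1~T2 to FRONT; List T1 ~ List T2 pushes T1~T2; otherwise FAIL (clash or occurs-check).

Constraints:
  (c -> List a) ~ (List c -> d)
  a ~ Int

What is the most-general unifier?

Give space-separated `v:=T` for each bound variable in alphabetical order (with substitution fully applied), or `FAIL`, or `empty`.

step 1: unify (c -> List a) ~ (List c -> d)  [subst: {-} | 1 pending]
  -> decompose arrow: push c~List c, List a~d
step 2: unify c ~ List c  [subst: {-} | 2 pending]
  occurs-check fail: c in List c

Answer: FAIL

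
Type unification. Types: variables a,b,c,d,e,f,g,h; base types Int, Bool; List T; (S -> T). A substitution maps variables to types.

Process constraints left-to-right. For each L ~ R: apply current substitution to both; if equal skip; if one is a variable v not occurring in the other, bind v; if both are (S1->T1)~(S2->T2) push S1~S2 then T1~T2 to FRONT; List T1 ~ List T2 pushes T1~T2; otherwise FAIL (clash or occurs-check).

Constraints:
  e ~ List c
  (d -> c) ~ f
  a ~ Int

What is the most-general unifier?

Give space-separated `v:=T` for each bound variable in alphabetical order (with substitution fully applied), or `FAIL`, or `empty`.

Answer: a:=Int e:=List c f:=(d -> c)

Derivation:
step 1: unify e ~ List c  [subst: {-} | 2 pending]
  bind e := List c
step 2: unify (d -> c) ~ f  [subst: {e:=List c} | 1 pending]
  bind f := (d -> c)
step 3: unify a ~ Int  [subst: {e:=List c, f:=(d -> c)} | 0 pending]
  bind a := Int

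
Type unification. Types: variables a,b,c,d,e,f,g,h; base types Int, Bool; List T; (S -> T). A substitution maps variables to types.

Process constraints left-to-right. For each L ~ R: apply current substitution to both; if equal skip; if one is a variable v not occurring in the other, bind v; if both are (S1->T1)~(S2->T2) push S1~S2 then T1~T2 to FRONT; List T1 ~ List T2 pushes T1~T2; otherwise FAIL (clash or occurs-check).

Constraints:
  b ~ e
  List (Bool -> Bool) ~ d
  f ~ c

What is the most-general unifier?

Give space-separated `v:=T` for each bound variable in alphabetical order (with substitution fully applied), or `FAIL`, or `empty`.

step 1: unify b ~ e  [subst: {-} | 2 pending]
  bind b := e
step 2: unify List (Bool -> Bool) ~ d  [subst: {b:=e} | 1 pending]
  bind d := List (Bool -> Bool)
step 3: unify f ~ c  [subst: {b:=e, d:=List (Bool -> Bool)} | 0 pending]
  bind f := c

Answer: b:=e d:=List (Bool -> Bool) f:=c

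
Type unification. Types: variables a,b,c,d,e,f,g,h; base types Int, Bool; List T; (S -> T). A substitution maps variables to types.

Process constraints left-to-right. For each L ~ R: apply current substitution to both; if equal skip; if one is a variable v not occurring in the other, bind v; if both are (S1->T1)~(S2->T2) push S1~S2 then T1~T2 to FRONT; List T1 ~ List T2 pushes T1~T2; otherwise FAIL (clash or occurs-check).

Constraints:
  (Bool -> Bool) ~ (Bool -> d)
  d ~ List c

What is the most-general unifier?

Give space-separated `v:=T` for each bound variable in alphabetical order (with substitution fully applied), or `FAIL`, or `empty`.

step 1: unify (Bool -> Bool) ~ (Bool -> d)  [subst: {-} | 1 pending]
  -> decompose arrow: push Bool~Bool, Bool~d
step 2: unify Bool ~ Bool  [subst: {-} | 2 pending]
  -> identical, skip
step 3: unify Bool ~ d  [subst: {-} | 1 pending]
  bind d := Bool
step 4: unify Bool ~ List c  [subst: {d:=Bool} | 0 pending]
  clash: Bool vs List c

Answer: FAIL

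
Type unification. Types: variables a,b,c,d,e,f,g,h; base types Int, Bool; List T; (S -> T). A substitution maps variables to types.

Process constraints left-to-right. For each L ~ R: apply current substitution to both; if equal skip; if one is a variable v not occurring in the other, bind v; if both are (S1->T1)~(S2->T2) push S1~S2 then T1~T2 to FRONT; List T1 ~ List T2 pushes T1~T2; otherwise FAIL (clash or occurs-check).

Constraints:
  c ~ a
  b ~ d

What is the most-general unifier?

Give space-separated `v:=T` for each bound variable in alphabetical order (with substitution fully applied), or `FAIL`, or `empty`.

step 1: unify c ~ a  [subst: {-} | 1 pending]
  bind c := a
step 2: unify b ~ d  [subst: {c:=a} | 0 pending]
  bind b := d

Answer: b:=d c:=a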